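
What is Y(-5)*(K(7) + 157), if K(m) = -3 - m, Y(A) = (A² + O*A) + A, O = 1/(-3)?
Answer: 3185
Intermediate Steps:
O = -⅓ ≈ -0.33333
Y(A) = A² + 2*A/3 (Y(A) = (A² - A/3) + A = A² + 2*A/3)
Y(-5)*(K(7) + 157) = ((⅓)*(-5)*(2 + 3*(-5)))*((-3 - 1*7) + 157) = ((⅓)*(-5)*(2 - 15))*((-3 - 7) + 157) = ((⅓)*(-5)*(-13))*(-10 + 157) = (65/3)*147 = 3185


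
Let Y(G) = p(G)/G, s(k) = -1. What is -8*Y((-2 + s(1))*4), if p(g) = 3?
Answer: 2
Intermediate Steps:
Y(G) = 3/G
-8*Y((-2 + s(1))*4) = -24/((-2 - 1)*4) = -24/((-3*4)) = -24/(-12) = -24*(-1)/12 = -8*(-¼) = 2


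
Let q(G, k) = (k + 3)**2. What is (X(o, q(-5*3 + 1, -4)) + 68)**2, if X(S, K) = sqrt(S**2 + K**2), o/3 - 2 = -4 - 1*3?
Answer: (68 + sqrt(226))**2 ≈ 6894.5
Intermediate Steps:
q(G, k) = (3 + k)**2
o = -15 (o = 6 + 3*(-4 - 1*3) = 6 + 3*(-4 - 3) = 6 + 3*(-7) = 6 - 21 = -15)
X(S, K) = sqrt(K**2 + S**2)
(X(o, q(-5*3 + 1, -4)) + 68)**2 = (sqrt(((3 - 4)**2)**2 + (-15)**2) + 68)**2 = (sqrt(((-1)**2)**2 + 225) + 68)**2 = (sqrt(1**2 + 225) + 68)**2 = (sqrt(1 + 225) + 68)**2 = (sqrt(226) + 68)**2 = (68 + sqrt(226))**2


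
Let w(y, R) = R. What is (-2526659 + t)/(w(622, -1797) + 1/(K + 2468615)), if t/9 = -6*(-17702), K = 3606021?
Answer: 17901952292/20480527 ≈ 874.10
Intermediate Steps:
t = 955908 (t = 9*(-6*(-17702)) = 9*106212 = 955908)
(-2526659 + t)/(w(622, -1797) + 1/(K + 2468615)) = (-2526659 + 955908)/(-1797 + 1/(3606021 + 2468615)) = -1570751/(-1797 + 1/6074636) = -1570751/(-10916120891/6074636) = -1570751*(-6074636/10916120891) = 17901952292/20480527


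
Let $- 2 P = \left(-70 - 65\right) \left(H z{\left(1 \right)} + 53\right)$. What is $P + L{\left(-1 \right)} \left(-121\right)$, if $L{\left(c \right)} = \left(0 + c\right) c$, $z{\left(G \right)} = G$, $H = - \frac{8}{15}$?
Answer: $\frac{6841}{2} \approx 3420.5$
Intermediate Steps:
$H = - \frac{8}{15}$ ($H = \left(-8\right) \frac{1}{15} = - \frac{8}{15} \approx -0.53333$)
$P = \frac{7083}{2}$ ($P = - \frac{\left(-70 - 65\right) \left(\left(- \frac{8}{15}\right) 1 + 53\right)}{2} = - \frac{\left(-135\right) \left(- \frac{8}{15} + 53\right)}{2} = - \frac{\left(-135\right) \frac{787}{15}}{2} = \left(- \frac{1}{2}\right) \left(-7083\right) = \frac{7083}{2} \approx 3541.5$)
$L{\left(c \right)} = c^{2}$ ($L{\left(c \right)} = c c = c^{2}$)
$P + L{\left(-1 \right)} \left(-121\right) = \frac{7083}{2} + \left(-1\right)^{2} \left(-121\right) = \frac{7083}{2} + 1 \left(-121\right) = \frac{7083}{2} - 121 = \frac{6841}{2}$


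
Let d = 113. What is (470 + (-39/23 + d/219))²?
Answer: 5576436656704/25371369 ≈ 2.1979e+5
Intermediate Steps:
(470 + (-39/23 + d/219))² = (470 + (-39/23 + 113/219))² = (470 - 5942/5037)² = (2361448/5037)² = 5576436656704/25371369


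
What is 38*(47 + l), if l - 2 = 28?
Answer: 2926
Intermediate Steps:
l = 30 (l = 2 + 28 = 30)
38*(47 + l) = 38*(47 + 30) = 38*77 = 2926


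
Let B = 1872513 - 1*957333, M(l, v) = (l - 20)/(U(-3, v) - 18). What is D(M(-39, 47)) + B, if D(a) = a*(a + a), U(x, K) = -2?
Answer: 183039481/200 ≈ 9.1520e+5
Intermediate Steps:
M(l, v) = 1 - l/20 (M(l, v) = (l - 20)/(-2 - 18) = (-20 + l)/(-20) = (-20 + l)*(-1/20) = 1 - l/20)
D(a) = 2*a² (D(a) = a*(2*a) = 2*a²)
B = 915180 (B = 1872513 - 957333 = 915180)
D(M(-39, 47)) + B = 2*(1 - 1/20*(-39))² + 915180 = 2*(1 + 39/20)² + 915180 = 2*(59/20)² + 915180 = 2*(3481/400) + 915180 = 3481/200 + 915180 = 183039481/200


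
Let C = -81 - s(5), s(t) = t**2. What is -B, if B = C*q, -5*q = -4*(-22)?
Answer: -9328/5 ≈ -1865.6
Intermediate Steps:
q = -88/5 (q = -(-4)*(-22)/5 = -1/5*88 = -88/5 ≈ -17.600)
C = -106 (C = -81 - 1*5**2 = -81 - 1*25 = -81 - 25 = -106)
B = 9328/5 (B = -106*(-88/5) = 9328/5 ≈ 1865.6)
-B = -1*9328/5 = -9328/5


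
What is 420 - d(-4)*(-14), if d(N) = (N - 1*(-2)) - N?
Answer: 448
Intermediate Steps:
d(N) = 2 (d(N) = (N + 2) - N = (2 + N) - N = 2)
420 - d(-4)*(-14) = 420 - 2*(-14) = 420 - 1*(-28) = 420 + 28 = 448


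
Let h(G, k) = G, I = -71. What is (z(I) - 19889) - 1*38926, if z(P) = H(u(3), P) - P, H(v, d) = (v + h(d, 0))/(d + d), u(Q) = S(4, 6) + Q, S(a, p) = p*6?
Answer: -4170808/71 ≈ -58744.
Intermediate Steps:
S(a, p) = 6*p
u(Q) = 36 + Q (u(Q) = 6*6 + Q = 36 + Q)
H(v, d) = (d + v)/(2*d) (H(v, d) = (v + d)/(d + d) = (d + v)/((2*d)) = (d + v)*(1/(2*d)) = (d + v)/(2*d))
z(P) = -P + (39 + P)/(2*P) (z(P) = (P + (36 + 3))/(2*P) - P = (P + 39)/(2*P) - P = (39 + P)/(2*P) - P = -P + (39 + P)/(2*P))
(z(I) - 19889) - 1*38926 = ((½ - 1*(-71) + (39/2)/(-71)) - 19889) - 1*38926 = ((½ + 71 + (39/2)*(-1/71)) - 19889) - 38926 = ((½ + 71 - 39/142) - 19889) - 38926 = (5057/71 - 19889) - 38926 = -1407062/71 - 38926 = -4170808/71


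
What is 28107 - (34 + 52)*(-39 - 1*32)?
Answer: 34213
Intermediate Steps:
28107 - (34 + 52)*(-39 - 1*32) = 28107 - 86*(-39 - 32) = 28107 - 86*(-71) = 28107 - 1*(-6106) = 28107 + 6106 = 34213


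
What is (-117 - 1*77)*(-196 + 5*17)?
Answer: 21534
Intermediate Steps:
(-117 - 1*77)*(-196 + 5*17) = (-117 - 77)*(-196 + 85) = -194*(-111) = 21534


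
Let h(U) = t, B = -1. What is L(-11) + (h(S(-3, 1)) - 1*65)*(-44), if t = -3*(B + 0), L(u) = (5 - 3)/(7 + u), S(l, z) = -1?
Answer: 5455/2 ≈ 2727.5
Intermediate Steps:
L(u) = 2/(7 + u)
t = 3 (t = -3*(-1 + 0) = -3*(-1) = 3)
h(U) = 3
L(-11) + (h(S(-3, 1)) - 1*65)*(-44) = 2/(7 - 11) + (3 - 1*65)*(-44) = 2/(-4) + (3 - 65)*(-44) = 2*(-1/4) - 62*(-44) = -1/2 + 2728 = 5455/2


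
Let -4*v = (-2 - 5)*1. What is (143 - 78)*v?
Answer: 455/4 ≈ 113.75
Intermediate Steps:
v = 7/4 (v = -(-2 - 5)/4 = -(-7)/4 = -¼*(-7) = 7/4 ≈ 1.7500)
(143 - 78)*v = (143 - 78)*(7/4) = 65*(7/4) = 455/4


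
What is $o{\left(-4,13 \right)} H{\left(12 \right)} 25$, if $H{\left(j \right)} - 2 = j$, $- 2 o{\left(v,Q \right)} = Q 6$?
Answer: $-13650$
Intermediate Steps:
$o{\left(v,Q \right)} = - 3 Q$ ($o{\left(v,Q \right)} = - \frac{Q 6}{2} = - \frac{6 Q}{2} = - 3 Q$)
$H{\left(j \right)} = 2 + j$
$o{\left(-4,13 \right)} H{\left(12 \right)} 25 = \left(-3\right) 13 \left(2 + 12\right) 25 = \left(-39\right) 14 \cdot 25 = \left(-546\right) 25 = -13650$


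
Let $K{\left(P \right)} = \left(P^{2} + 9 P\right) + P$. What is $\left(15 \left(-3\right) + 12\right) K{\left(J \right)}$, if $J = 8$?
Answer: $-4752$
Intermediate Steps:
$K{\left(P \right)} = P^{2} + 10 P$
$\left(15 \left(-3\right) + 12\right) K{\left(J \right)} = \left(15 \left(-3\right) + 12\right) 8 \left(10 + 8\right) = \left(-45 + 12\right) 8 \cdot 18 = \left(-33\right) 144 = -4752$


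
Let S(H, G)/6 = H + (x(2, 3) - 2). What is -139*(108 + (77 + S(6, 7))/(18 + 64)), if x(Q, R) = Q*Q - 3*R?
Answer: -1240853/82 ≈ -15132.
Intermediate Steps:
x(Q, R) = Q**2 - 3*R
S(H, G) = -42 + 6*H (S(H, G) = 6*(H + ((2**2 - 3*3) - 2)) = 6*(H + ((4 - 9) - 2)) = 6*(H + (-5 - 2)) = 6*(H - 7) = 6*(-7 + H) = -42 + 6*H)
-139*(108 + (77 + S(6, 7))/(18 + 64)) = -139*(108 + (77 + (-42 + 6*6))/(18 + 64)) = -139*(108 + (77 + (-42 + 36))/82) = -139*(108 + (77 - 6)*(1/82)) = -139*(108 + 71*(1/82)) = -139*(108 + 71/82) = -139*8927/82 = -1240853/82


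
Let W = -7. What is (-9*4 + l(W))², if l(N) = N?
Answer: 1849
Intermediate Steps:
(-9*4 + l(W))² = (-9*4 - 7)² = (-36 - 7)² = (-43)² = 1849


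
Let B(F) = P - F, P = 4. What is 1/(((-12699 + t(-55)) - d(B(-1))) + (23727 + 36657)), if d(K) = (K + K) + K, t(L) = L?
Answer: 1/47615 ≈ 2.1002e-5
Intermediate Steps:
B(F) = 4 - F
d(K) = 3*K (d(K) = 2*K + K = 3*K)
1/(((-12699 + t(-55)) - d(B(-1))) + (23727 + 36657)) = 1/(((-12699 - 55) - 3*(4 - 1*(-1))) + (23727 + 36657)) = 1/((-12754 - 3*(4 + 1)) + 60384) = 1/((-12754 - 3*5) + 60384) = 1/((-12754 - 1*15) + 60384) = 1/((-12754 - 15) + 60384) = 1/(-12769 + 60384) = 1/47615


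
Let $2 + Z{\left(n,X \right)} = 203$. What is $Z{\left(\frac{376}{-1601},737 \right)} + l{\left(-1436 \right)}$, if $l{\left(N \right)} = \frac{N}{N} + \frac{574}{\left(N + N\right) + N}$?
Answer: $\frac{434821}{2154} \approx 201.87$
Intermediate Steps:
$Z{\left(n,X \right)} = 201$ ($Z{\left(n,X \right)} = -2 + 203 = 201$)
$l{\left(N \right)} = 1 + \frac{574}{3 N}$ ($l{\left(N \right)} = 1 + \frac{574}{2 N + N} = 1 + \frac{574}{3 N}$)
$Z{\left(\frac{376}{-1601},737 \right)} + l{\left(-1436 \right)} = 201 + \frac{\frac{574}{3} - 1436}{-1436} = 201 - - \frac{1867}{2154} = 201 + \frac{1867}{2154} = \frac{434821}{2154}$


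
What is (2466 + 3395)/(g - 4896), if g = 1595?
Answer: -5861/3301 ≈ -1.7755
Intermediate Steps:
(2466 + 3395)/(g - 4896) = (2466 + 3395)/(1595 - 4896) = 5861/(-3301) = 5861*(-1/3301) = -5861/3301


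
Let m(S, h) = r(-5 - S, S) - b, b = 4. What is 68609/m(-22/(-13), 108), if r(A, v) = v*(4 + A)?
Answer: -11594921/1446 ≈ -8018.6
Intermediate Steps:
m(S, h) = -4 + S*(-1 - S) (m(S, h) = S*(4 + (-5 - S)) - 1*4 = S*(-1 - S) - 4 = -4 + S*(-1 - S))
68609/m(-22/(-13), 108) = 68609/(-4 - (-22/(-13))*(1 - 22/(-13))) = 68609/(-4 - (-22*(-1/13))*(1 - 22*(-1/13))) = 68609/(-4 - 1*22/13*(1 + 22/13)) = 68609/(-4 - 1*22/13*35/13) = 68609/(-4 - 770/169) = 68609/(-1446/169) = 68609*(-169/1446) = -11594921/1446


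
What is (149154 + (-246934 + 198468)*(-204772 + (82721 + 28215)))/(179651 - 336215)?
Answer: -2274002365/78282 ≈ -29049.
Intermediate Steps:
(149154 + (-246934 + 198468)*(-204772 + (82721 + 28215)))/(179651 - 336215) = (149154 - 48466*(-204772 + 110936))/(-156564) = (149154 - 48466*(-93836))*(-1/156564) = (149154 + 4547855576)*(-1/156564) = 4548004730*(-1/156564) = -2274002365/78282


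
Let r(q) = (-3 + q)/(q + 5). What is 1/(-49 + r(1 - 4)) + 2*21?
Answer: 2183/52 ≈ 41.981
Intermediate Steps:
r(q) = (-3 + q)/(5 + q)
1/(-49 + r(1 - 4)) + 2*21 = 1/(-49 + (-3 + (1 - 4))/(5 + (1 - 4))) + 2*21 = 1/(-49 + (-3 - 3)/(5 - 3)) + 42 = 1/(-49 - 6/2) + 42 = 1/(-49 + (½)*(-6)) + 42 = 1/(-49 - 3) + 42 = 1/(-52) + 42 = -1/52 + 42 = 2183/52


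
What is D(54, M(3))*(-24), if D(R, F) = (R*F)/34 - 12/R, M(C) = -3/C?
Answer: 2216/51 ≈ 43.451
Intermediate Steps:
D(R, F) = -12/R + F*R/34 (D(R, F) = (F*R)*(1/34) - 12/R = F*R/34 - 12/R = -12/R + F*R/34)
D(54, M(3))*(-24) = (-12/54 + (1/34)*(-3/3)*54)*(-24) = (-12*1/54 + (1/34)*(-3*1/3)*54)*(-24) = (-2/9 + (1/34)*(-1)*54)*(-24) = (-2/9 - 27/17)*(-24) = -277/153*(-24) = 2216/51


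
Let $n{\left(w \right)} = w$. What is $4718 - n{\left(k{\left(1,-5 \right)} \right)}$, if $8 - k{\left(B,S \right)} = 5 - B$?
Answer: $4714$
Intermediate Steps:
$k{\left(B,S \right)} = 3 + B$ ($k{\left(B,S \right)} = 8 - \left(5 - B\right) = 8 + \left(-5 + B\right) = 3 + B$)
$4718 - n{\left(k{\left(1,-5 \right)} \right)} = 4718 - \left(3 + 1\right) = 4718 - 4 = 4714$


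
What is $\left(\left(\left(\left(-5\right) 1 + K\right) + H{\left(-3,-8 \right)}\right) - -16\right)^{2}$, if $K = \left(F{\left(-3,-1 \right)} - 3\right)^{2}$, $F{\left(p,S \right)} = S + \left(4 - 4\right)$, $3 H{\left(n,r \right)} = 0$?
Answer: $729$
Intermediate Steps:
$H{\left(n,r \right)} = 0$ ($H{\left(n,r \right)} = \frac{1}{3} \cdot 0 = 0$)
$F{\left(p,S \right)} = S$ ($F{\left(p,S \right)} = S + 0 = S$)
$K = 16$ ($K = \left(-1 - 3\right)^{2} = \left(-4\right)^{2} = 16$)
$\left(\left(\left(\left(-5\right) 1 + K\right) + H{\left(-3,-8 \right)}\right) - -16\right)^{2} = \left(\left(\left(\left(-5\right) 1 + 16\right) + 0\right) - -16\right)^{2} = \left(\left(\left(-5 + 16\right) + 0\right) + 16\right)^{2} = \left(\left(11 + 0\right) + 16\right)^{2} = \left(11 + 16\right)^{2} = 27^{2} = 729$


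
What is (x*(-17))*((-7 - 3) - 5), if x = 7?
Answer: 1785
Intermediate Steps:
(x*(-17))*((-7 - 3) - 5) = (7*(-17))*((-7 - 3) - 5) = -119*(-10 - 5) = -119*(-15) = 1785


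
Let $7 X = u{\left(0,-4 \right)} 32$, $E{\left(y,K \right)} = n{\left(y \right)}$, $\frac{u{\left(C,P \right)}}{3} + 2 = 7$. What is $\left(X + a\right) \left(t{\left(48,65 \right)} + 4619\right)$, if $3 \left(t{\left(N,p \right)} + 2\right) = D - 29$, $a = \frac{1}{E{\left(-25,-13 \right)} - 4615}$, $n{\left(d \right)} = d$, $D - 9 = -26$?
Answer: $\frac{6149279873}{19488} \approx 3.1554 \cdot 10^{5}$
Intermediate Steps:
$D = -17$ ($D = 9 - 26 = -17$)
$u{\left(C,P \right)} = 15$ ($u{\left(C,P \right)} = -6 + 3 \cdot 7 = -6 + 21 = 15$)
$E{\left(y,K \right)} = y$
$a = - \frac{1}{4640}$ ($a = \frac{1}{-25 - 4615} = \frac{1}{-4640} = - \frac{1}{4640} \approx -0.00021552$)
$t{\left(N,p \right)} = - \frac{52}{3}$ ($t{\left(N,p \right)} = -2 + \frac{-17 - 29}{3} = -2 + \frac{1}{3} \left(-46\right) = -2 - \frac{46}{3} = - \frac{52}{3}$)
$X = \frac{480}{7}$ ($X = \frac{15 \cdot 32}{7} = \frac{1}{7} \cdot 480 = \frac{480}{7} \approx 68.571$)
$\left(X + a\right) \left(t{\left(48,65 \right)} + 4619\right) = \left(\frac{480}{7} - \frac{1}{4640}\right) \left(- \frac{52}{3} + 4619\right) = \frac{2227193}{32480} \cdot \frac{13805}{3} = \frac{6149279873}{19488}$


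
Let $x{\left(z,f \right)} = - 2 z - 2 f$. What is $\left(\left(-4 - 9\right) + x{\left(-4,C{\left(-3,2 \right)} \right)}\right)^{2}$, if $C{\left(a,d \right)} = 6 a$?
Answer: $961$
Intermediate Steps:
$x{\left(z,f \right)} = - 2 f - 2 z$
$\left(\left(-4 - 9\right) + x{\left(-4,C{\left(-3,2 \right)} \right)}\right)^{2} = \left(\left(-4 - 9\right) - \left(-8 + 2 \cdot 6 \left(-3\right)\right)\right)^{2} = \left(-13 + \left(\left(-2\right) \left(-18\right) + 8\right)\right)^{2} = \left(-13 + \left(36 + 8\right)\right)^{2} = \left(-13 + 44\right)^{2} = 31^{2} = 961$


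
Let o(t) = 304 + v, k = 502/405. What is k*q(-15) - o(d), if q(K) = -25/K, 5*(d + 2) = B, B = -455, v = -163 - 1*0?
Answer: -33761/243 ≈ -138.93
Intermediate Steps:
v = -163 (v = -163 + 0 = -163)
d = -93 (d = -2 + (⅕)*(-455) = -2 - 91 = -93)
k = 502/405 (k = 502*(1/405) = 502/405 ≈ 1.2395)
o(t) = 141 (o(t) = 304 - 163 = 141)
k*q(-15) - o(d) = 502*(-25/(-15))/405 - 1*141 = 502*(-25*(-1/15))/405 - 141 = (502/405)*(5/3) - 141 = 502/243 - 141 = -33761/243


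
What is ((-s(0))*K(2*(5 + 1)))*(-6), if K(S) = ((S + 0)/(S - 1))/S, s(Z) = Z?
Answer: 0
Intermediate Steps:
K(S) = 1/(-1 + S) (K(S) = (S/(-1 + S))/S = 1/(-1 + S))
((-s(0))*K(2*(5 + 1)))*(-6) = ((-1*0)/(-1 + 2*(5 + 1)))*(-6) = (0/(-1 + 2*6))*(-6) = (0/(-1 + 12))*(-6) = (0/11)*(-6) = (0*(1/11))*(-6) = 0*(-6) = 0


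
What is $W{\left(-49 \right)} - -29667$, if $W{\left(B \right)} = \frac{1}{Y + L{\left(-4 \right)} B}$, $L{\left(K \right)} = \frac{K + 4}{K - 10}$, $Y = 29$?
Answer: $\frac{860344}{29} \approx 29667.0$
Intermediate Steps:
$L{\left(K \right)} = \frac{4 + K}{-10 + K}$
$W{\left(B \right)} = \frac{1}{29}$ ($W{\left(B \right)} = \frac{1}{29 + \frac{4 - 4}{-10 - 4} B} = \frac{1}{29 + \frac{1}{-14} \cdot 0 B} = \frac{1}{29 + \left(- \frac{1}{14}\right) 0 B} = \frac{1}{29 + 0 B} = \frac{1}{29 + 0} = \frac{1}{29}$)
$W{\left(-49 \right)} - -29667 = \frac{1}{29} - -29667 = \frac{1}{29} + 29667 = \frac{860344}{29}$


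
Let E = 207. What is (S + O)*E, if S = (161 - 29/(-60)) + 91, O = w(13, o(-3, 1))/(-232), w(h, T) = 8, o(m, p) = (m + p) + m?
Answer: 30309009/580 ≈ 52257.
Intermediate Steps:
o(m, p) = p + 2*m
O = -1/29 (O = 8/(-232) = 8*(-1/232) = -1/29 ≈ -0.034483)
S = 15149/60 (S = (161 - 29*(-1/60)) + 91 = (161 + 29/60) + 91 = 9689/60 + 91 = 15149/60 ≈ 252.48)
(S + O)*E = (15149/60 - 1/29)*207 = (439261/1740)*207 = 30309009/580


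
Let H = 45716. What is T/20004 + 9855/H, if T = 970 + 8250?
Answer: 154660235/228625716 ≈ 0.67648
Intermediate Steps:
T = 9220
T/20004 + 9855/H = 9220/20004 + 9855/45716 = 9220*(1/20004) + 9855*(1/45716) = 2305/5001 + 9855/45716 = 154660235/228625716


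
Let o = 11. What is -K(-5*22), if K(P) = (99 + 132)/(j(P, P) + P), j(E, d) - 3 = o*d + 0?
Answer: 77/439 ≈ 0.17540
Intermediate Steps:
j(E, d) = 3 + 11*d (j(E, d) = 3 + (11*d + 0) = 3 + 11*d)
K(P) = 231/(3 + 12*P) (K(P) = (99 + 132)/((3 + 11*P) + P) = 231/(3 + 12*P))
-K(-5*22) = -77/(1 + 4*(-5*22)) = -77/(1 + 4*(-110)) = -77/(1 - 440) = -77/(-439) = -77*(-1)/439 = -1*(-77/439) = 77/439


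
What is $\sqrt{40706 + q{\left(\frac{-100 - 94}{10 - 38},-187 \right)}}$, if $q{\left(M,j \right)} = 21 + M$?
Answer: $\frac{5 \sqrt{319354}}{14} \approx 201.83$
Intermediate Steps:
$\sqrt{40706 + q{\left(\frac{-100 - 94}{10 - 38},-187 \right)}} = \sqrt{40706 + \left(21 + \frac{-100 - 94}{10 - 38}\right)} = \sqrt{40706 + \left(21 - \frac{194}{-28}\right)} = \sqrt{40706 + \left(21 - - \frac{97}{14}\right)} = \sqrt{40706 + \left(21 + \frac{97}{14}\right)} = \sqrt{40706 + \frac{391}{14}} = \sqrt{\frac{570275}{14}} = \frac{5 \sqrt{319354}}{14}$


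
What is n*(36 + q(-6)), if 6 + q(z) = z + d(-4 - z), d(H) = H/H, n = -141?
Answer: -3525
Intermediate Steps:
d(H) = 1
q(z) = -5 + z (q(z) = -6 + (z + 1) = -6 + (1 + z) = -5 + z)
n*(36 + q(-6)) = -141*(36 + (-5 - 6)) = -141*(36 - 11) = -141*25 = -3525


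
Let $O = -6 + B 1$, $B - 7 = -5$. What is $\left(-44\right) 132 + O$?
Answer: $-5812$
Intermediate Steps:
$B = 2$ ($B = 7 - 5 = 2$)
$O = -4$ ($O = -6 + 2 \cdot 1 = -6 + 2 = -4$)
$\left(-44\right) 132 + O = \left(-44\right) 132 - 4 = -5808 - 4 = -5812$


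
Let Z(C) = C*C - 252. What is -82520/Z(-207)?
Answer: -82520/42597 ≈ -1.9372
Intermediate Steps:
Z(C) = -252 + C**2 (Z(C) = C**2 - 252 = -252 + C**2)
-82520/Z(-207) = -82520/(-252 + (-207)**2) = -82520/(-252 + 42849) = -82520/42597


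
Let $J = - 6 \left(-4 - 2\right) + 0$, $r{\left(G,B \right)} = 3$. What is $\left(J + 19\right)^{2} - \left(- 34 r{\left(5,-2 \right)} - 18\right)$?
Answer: $3145$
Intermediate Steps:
$J = 36$ ($J = \left(-6\right) \left(-6\right) + 0 = 36 + 0 = 36$)
$\left(J + 19\right)^{2} - \left(- 34 r{\left(5,-2 \right)} - 18\right) = \left(36 + 19\right)^{2} - \left(\left(-34\right) 3 - 18\right) = 55^{2} - \left(-102 - 18\right) = 3025 - -120 = 3025 + 120 = 3145$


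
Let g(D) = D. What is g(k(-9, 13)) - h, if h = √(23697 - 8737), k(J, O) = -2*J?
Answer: 18 - 4*√935 ≈ -104.31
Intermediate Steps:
h = 4*√935 (h = √14960 = 4*√935 ≈ 122.31)
g(k(-9, 13)) - h = -2*(-9) - 4*√935 = 18 - 4*√935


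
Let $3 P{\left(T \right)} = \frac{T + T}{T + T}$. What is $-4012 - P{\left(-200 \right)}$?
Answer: $- \frac{12037}{3} \approx -4012.3$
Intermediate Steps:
$P{\left(T \right)} = \frac{1}{3}$ ($P{\left(T \right)} = \frac{\left(T + T\right) \frac{1}{T + T}}{3} = \frac{2 T \frac{1}{2 T}}{3} = \frac{1}{3} \cdot 1 = \frac{1}{3}$)
$-4012 - P{\left(-200 \right)} = -4012 - \frac{1}{3} = - \frac{12037}{3}$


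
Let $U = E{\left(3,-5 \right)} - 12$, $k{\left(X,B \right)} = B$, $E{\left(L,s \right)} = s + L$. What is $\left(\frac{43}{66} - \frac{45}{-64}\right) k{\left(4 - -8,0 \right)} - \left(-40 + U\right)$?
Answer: $54$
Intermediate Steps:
$E{\left(L,s \right)} = L + s$
$U = -14$ ($U = \left(3 - 5\right) - 12 = -2 - 12 = -14$)
$\left(\frac{43}{66} - \frac{45}{-64}\right) k{\left(4 - -8,0 \right)} - \left(-40 + U\right) = \left(\frac{43}{66} - \frac{45}{-64}\right) 0 + \left(40 - -14\right) = \left(43 \cdot \frac{1}{66} - - \frac{45}{64}\right) 0 + \left(40 + 14\right) = \left(\frac{43}{66} + \frac{45}{64}\right) 0 + 54 = \frac{2861}{2112} \cdot 0 + 54 = 0 + 54 = 54$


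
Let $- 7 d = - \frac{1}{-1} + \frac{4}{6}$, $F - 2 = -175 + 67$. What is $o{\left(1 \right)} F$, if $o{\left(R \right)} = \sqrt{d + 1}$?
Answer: $- \frac{424 \sqrt{21}}{21} \approx -92.524$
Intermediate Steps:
$F = -106$ ($F = 2 + \left(-175 + 67\right) = 2 - 108 = -106$)
$d = - \frac{5}{21}$ ($d = - \frac{- \frac{1}{-1} + \frac{4}{6}}{7} = - \frac{\left(-1\right) \left(-1\right) + 4 \cdot \frac{1}{6}}{7} = - \frac{1 + \frac{2}{3}}{7} = \left(- \frac{1}{7}\right) \frac{5}{3} = - \frac{5}{21} \approx -0.2381$)
$o{\left(R \right)} = \frac{4 \sqrt{21}}{21}$ ($o{\left(R \right)} = \sqrt{- \frac{5}{21} + 1} = \sqrt{\frac{16}{21}} = \frac{4 \sqrt{21}}{21}$)
$o{\left(1 \right)} F = \frac{4 \sqrt{21}}{21} \left(-106\right) = - \frac{424 \sqrt{21}}{21}$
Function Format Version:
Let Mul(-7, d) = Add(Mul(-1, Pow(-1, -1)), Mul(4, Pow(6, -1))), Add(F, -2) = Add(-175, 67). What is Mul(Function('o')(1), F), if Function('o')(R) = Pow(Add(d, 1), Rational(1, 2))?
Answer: Mul(Rational(-424, 21), Pow(21, Rational(1, 2))) ≈ -92.524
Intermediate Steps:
F = -106 (F = Add(2, Add(-175, 67)) = Add(2, -108) = -106)
d = Rational(-5, 21) (d = Mul(Rational(-1, 7), Add(Mul(-1, Pow(-1, -1)), Mul(4, Pow(6, -1)))) = Mul(Rational(-1, 7), Add(Mul(-1, -1), Mul(4, Rational(1, 6)))) = Mul(Rational(-1, 7), Add(1, Rational(2, 3))) = Mul(Rational(-1, 7), Rational(5, 3)) = Rational(-5, 21) ≈ -0.23810)
Function('o')(R) = Mul(Rational(4, 21), Pow(21, Rational(1, 2))) (Function('o')(R) = Pow(Add(Rational(-5, 21), 1), Rational(1, 2)) = Pow(Rational(16, 21), Rational(1, 2)) = Mul(Rational(4, 21), Pow(21, Rational(1, 2))))
Mul(Function('o')(1), F) = Mul(Mul(Rational(4, 21), Pow(21, Rational(1, 2))), -106) = Mul(Rational(-424, 21), Pow(21, Rational(1, 2)))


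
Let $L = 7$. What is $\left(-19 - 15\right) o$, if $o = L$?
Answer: $-238$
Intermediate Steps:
$o = 7$
$\left(-19 - 15\right) o = \left(-19 - 15\right) 7 = \left(-34\right) 7 = -238$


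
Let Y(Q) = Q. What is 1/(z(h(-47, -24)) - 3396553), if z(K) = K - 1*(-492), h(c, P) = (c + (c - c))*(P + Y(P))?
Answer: -1/3393805 ≈ -2.9465e-7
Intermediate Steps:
h(c, P) = 2*P*c (h(c, P) = (c + (c - c))*(P + P) = (c + 0)*(2*P) = c*(2*P) = 2*P*c)
z(K) = 492 + K (z(K) = K + 492 = 492 + K)
1/(z(h(-47, -24)) - 3396553) = 1/((492 + 2*(-24)*(-47)) - 3396553) = 1/((492 + 2256) - 3396553) = 1/(2748 - 3396553) = 1/(-3393805) = -1/3393805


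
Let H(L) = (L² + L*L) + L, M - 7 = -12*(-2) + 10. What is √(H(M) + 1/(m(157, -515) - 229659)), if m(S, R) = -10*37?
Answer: √180064098651894/230029 ≈ 58.335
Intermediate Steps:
m(S, R) = -370
M = 41 (M = 7 + (-12*(-2) + 10) = 7 + (24 + 10) = 7 + 34 = 41)
H(L) = L + 2*L² (H(L) = (L² + L²) + L = 2*L² + L = L + 2*L²)
√(H(M) + 1/(m(157, -515) - 229659)) = √(41*(1 + 2*41) + 1/(-370 - 229659)) = √(41*(1 + 82) + 1/(-230029)) = √(41*83 - 1/230029) = √(3403 - 1/230029) = √(782788686/230029) = √180064098651894/230029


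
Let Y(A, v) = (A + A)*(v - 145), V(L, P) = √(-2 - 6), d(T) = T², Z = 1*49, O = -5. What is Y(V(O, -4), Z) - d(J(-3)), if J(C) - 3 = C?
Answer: -384*I*√2 ≈ -543.06*I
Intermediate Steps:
J(C) = 3 + C
Z = 49
V(L, P) = 2*I*√2 (V(L, P) = √(-8) = 2*I*√2)
Y(A, v) = 2*A*(-145 + v) (Y(A, v) = (2*A)*(-145 + v) = 2*A*(-145 + v))
Y(V(O, -4), Z) - d(J(-3)) = 2*(2*I*√2)*(-145 + 49) - (3 - 3)² = 2*(2*I*√2)*(-96) - 1*0² = -384*I*√2 - 1*0 = -384*I*√2 + 0 = -384*I*√2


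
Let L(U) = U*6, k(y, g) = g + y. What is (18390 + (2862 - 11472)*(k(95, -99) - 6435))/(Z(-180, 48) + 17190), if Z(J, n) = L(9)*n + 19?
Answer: 55458180/19801 ≈ 2800.8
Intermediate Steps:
L(U) = 6*U
Z(J, n) = 19 + 54*n (Z(J, n) = (6*9)*n + 19 = 54*n + 19 = 19 + 54*n)
(18390 + (2862 - 11472)*(k(95, -99) - 6435))/(Z(-180, 48) + 17190) = (18390 + (2862 - 11472)*((-99 + 95) - 6435))/((19 + 54*48) + 17190) = (18390 - 8610*(-4 - 6435))/((19 + 2592) + 17190) = (18390 - 8610*(-6439))/(2611 + 17190) = (18390 + 55439790)/19801 = 55458180*(1/19801) = 55458180/19801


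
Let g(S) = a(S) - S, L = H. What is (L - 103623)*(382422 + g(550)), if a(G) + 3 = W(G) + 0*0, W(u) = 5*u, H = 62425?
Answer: -15845533562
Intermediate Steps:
L = 62425
a(G) = -3 + 5*G (a(G) = -3 + (5*G + 0*0) = -3 + (5*G + 0) = -3 + 5*G)
g(S) = -3 + 4*S (g(S) = (-3 + 5*S) - S = -3 + 4*S)
(L - 103623)*(382422 + g(550)) = (62425 - 103623)*(382422 + (-3 + 4*550)) = -41198*(382422 + (-3 + 2200)) = -41198*(382422 + 2197) = -41198*384619 = -15845533562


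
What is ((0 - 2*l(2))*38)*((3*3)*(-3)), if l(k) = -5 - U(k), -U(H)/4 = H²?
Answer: 22572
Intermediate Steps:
U(H) = -4*H²
l(k) = -5 + 4*k² (l(k) = -5 - (-4)*k² = -5 + 4*k²)
((0 - 2*l(2))*38)*((3*3)*(-3)) = ((0 - 2*(-5 + 4*2²))*38)*((3*3)*(-3)) = ((0 - 2*(-5 + 4*4))*38)*(9*(-3)) = ((0 - 2*(-5 + 16))*38)*(-27) = ((0 - 2*11)*38)*(-27) = ((0 - 22)*38)*(-27) = -22*38*(-27) = -836*(-27) = 22572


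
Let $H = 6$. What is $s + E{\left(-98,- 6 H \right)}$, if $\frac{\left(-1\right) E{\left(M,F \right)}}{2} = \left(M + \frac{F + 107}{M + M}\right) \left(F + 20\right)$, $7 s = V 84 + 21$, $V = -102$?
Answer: $- \frac{214061}{49} \approx -4368.6$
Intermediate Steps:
$s = -1221$ ($s = \frac{\left(-102\right) 84 + 21}{7} = \frac{-8568 + 21}{7} = \frac{1}{7} \left(-8547\right) = -1221$)
$E{\left(M,F \right)} = - 2 \left(20 + F\right) \left(M + \frac{107 + F}{2 M}\right)$ ($E{\left(M,F \right)} = - 2 \left(M + \frac{F + 107}{M + M}\right) \left(F + 20\right) = - 2 \left(M + \frac{107 + F}{2 M}\right) \left(20 + F\right) = - 2 \left(20 + F\right) \left(M + \frac{107 + F}{2 M}\right)$)
$s + E{\left(-98,- 6 H \right)} = -1221 + \frac{-2140 - \left(\left(-6\right) 6\right)^{2} - 127 \left(\left(-6\right) 6\right) + 2 \left(-98\right)^{2} \left(-20 - \left(-6\right) 6\right)}{-98} = -1221 - \frac{-2140 - \left(-36\right)^{2} - -4572 + 2 \cdot 9604 \left(-20 - -36\right)}{98} = -1221 - \frac{-2140 - 1296 + 4572 + 2 \cdot 9604 \left(-20 + 36\right)}{98} = -1221 - \frac{-2140 - 1296 + 4572 + 2 \cdot 9604 \cdot 16}{98} = -1221 - \frac{-2140 - 1296 + 4572 + 307328}{98} = -1221 - \frac{154232}{49} = - \frac{214061}{49}$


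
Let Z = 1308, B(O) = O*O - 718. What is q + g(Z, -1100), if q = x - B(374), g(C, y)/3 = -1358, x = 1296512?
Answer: 1153280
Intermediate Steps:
B(O) = -718 + O² (B(O) = O² - 718 = -718 + O²)
g(C, y) = -4074 (g(C, y) = 3*(-1358) = -4074)
q = 1157354 (q = 1296512 - (-718 + 374²) = 1296512 - (-718 + 139876) = 1296512 - 1*139158 = 1296512 - 139158 = 1157354)
q + g(Z, -1100) = 1157354 - 4074 = 1153280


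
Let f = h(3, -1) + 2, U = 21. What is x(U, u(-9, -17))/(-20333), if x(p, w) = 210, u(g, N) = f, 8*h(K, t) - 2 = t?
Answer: -210/20333 ≈ -0.010328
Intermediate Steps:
h(K, t) = ¼ + t/8
f = 17/8 (f = (¼ + (⅛)*(-1)) + 2 = (¼ - ⅛) + 2 = ⅛ + 2 = 17/8 ≈ 2.1250)
u(g, N) = 17/8
x(U, u(-9, -17))/(-20333) = 210/(-20333) = 210*(-1/20333) = -210/20333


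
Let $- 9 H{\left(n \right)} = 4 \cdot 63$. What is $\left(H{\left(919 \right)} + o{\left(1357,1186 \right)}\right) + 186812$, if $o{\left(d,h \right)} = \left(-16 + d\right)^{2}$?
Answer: $1985065$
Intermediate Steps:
$H{\left(n \right)} = -28$ ($H{\left(n \right)} = - \frac{4 \cdot 63}{9} = \left(- \frac{1}{9}\right) 252 = -28$)
$\left(H{\left(919 \right)} + o{\left(1357,1186 \right)}\right) + 186812 = \left(-28 + \left(-16 + 1357\right)^{2}\right) + 186812 = \left(-28 + 1341^{2}\right) + 186812 = \left(-28 + 1798281\right) + 186812 = 1798253 + 186812 = 1985065$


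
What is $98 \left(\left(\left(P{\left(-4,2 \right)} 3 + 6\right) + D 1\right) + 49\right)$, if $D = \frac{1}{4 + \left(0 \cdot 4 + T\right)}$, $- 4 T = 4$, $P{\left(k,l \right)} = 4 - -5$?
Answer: $\frac{24206}{3} \approx 8068.7$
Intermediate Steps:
$P{\left(k,l \right)} = 9$ ($P{\left(k,l \right)} = 4 + 5 = 9$)
$T = -1$ ($T = \left(- \frac{1}{4}\right) 4 = -1$)
$D = \frac{1}{3}$ ($D = \frac{1}{4 + \left(0 \cdot 4 - 1\right)} = \frac{1}{4 + \left(0 - 1\right)} = \frac{1}{4 - 1} = \frac{1}{3} \approx 0.33333$)
$98 \left(\left(\left(P{\left(-4,2 \right)} 3 + 6\right) + D 1\right) + 49\right) = 98 \left(\left(\left(9 \cdot 3 + 6\right) + \frac{1}{3} \cdot 1\right) + 49\right) = 98 \left(\left(\left(27 + 6\right) + \frac{1}{3}\right) + 49\right) = 98 \left(\left(33 + \frac{1}{3}\right) + 49\right) = 98 \left(\frac{100}{3} + 49\right) = 98 \cdot \frac{247}{3} = \frac{24206}{3}$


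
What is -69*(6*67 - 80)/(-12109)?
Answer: 22218/12109 ≈ 1.8348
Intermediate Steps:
-69*(6*67 - 80)/(-12109) = -69*(402 - 80)*(-1)/12109 = -22218*(-1)/12109 = -69*(-322/12109) = 22218/12109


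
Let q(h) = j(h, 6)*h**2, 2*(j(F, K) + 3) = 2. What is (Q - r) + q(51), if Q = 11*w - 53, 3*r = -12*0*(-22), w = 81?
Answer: -4364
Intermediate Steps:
j(F, K) = -2 (j(F, K) = -3 + (1/2)*2 = -3 + 1 = -2)
r = 0 (r = (-12*0*(-22))/3 = (0*(-22))/3 = (1/3)*0 = 0)
Q = 838 (Q = 11*81 - 53 = 891 - 53 = 838)
q(h) = -2*h**2
(Q - r) + q(51) = (838 - 1*0) - 2*51**2 = (838 + 0) - 2*2601 = 838 - 5202 = -4364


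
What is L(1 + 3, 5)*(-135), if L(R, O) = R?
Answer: -540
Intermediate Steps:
L(1 + 3, 5)*(-135) = (1 + 3)*(-135) = 4*(-135) = -540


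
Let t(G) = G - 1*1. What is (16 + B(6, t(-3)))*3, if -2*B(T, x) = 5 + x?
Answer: 93/2 ≈ 46.500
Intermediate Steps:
t(G) = -1 + G (t(G) = G - 1 = -1 + G)
B(T, x) = -5/2 - x/2 (B(T, x) = -(5 + x)/2 = -5/2 - x/2)
(16 + B(6, t(-3)))*3 = (16 + (-5/2 - (-1 - 3)/2))*3 = (16 + (-5/2 - ½*(-4)))*3 = (16 + (-5/2 + 2))*3 = (16 - ½)*3 = (31/2)*3 = 93/2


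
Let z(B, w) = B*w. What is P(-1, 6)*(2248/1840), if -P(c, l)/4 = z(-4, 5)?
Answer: 2248/23 ≈ 97.739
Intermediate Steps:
P(c, l) = 80 (P(c, l) = -(-16)*5 = -4*(-20) = 80)
P(-1, 6)*(2248/1840) = 80*(2248/1840) = 80*(2248*(1/1840)) = 80*(281/230) = 2248/23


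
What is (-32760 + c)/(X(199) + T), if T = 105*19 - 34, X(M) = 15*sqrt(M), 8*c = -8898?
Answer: -265693929/15202984 + 2032335*sqrt(199)/15202984 ≈ -15.591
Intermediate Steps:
c = -4449/4 (c = (1/8)*(-8898) = -4449/4 ≈ -1112.3)
T = 1961 (T = 1995 - 34 = 1961)
(-32760 + c)/(X(199) + T) = (-32760 - 4449/4)/(15*sqrt(199) + 1961) = -135489/(4*(1961 + 15*sqrt(199)))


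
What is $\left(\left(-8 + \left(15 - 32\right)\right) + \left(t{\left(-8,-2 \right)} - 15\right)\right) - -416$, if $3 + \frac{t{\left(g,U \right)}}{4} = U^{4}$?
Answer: $428$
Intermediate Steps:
$t{\left(g,U \right)} = -12 + 4 U^{4}$
$\left(\left(-8 + \left(15 - 32\right)\right) + \left(t{\left(-8,-2 \right)} - 15\right)\right) - -416 = \left(\left(-8 + \left(15 - 32\right)\right) - \left(27 - 64\right)\right) - -416 = \left(\left(-8 + \left(15 - 32\right)\right) + \left(\left(-12 + 4 \cdot 16\right) - 15\right)\right) + 416 = \left(\left(-8 - 17\right) + \left(\left(-12 + 64\right) - 15\right)\right) + 416 = \left(-25 + \left(52 - 15\right)\right) + 416 = \left(-25 + 37\right) + 416 = 12 + 416 = 428$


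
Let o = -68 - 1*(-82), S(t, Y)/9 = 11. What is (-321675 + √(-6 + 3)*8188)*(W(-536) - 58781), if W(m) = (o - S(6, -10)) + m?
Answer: 19108138350 - 486383576*I*√3 ≈ 1.9108e+10 - 8.4244e+8*I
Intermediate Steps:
S(t, Y) = 99 (S(t, Y) = 9*11 = 99)
o = 14 (o = -68 + 82 = 14)
W(m) = -85 + m (W(m) = (14 - 1*99) + m = (14 - 99) + m = -85 + m)
(-321675 + √(-6 + 3)*8188)*(W(-536) - 58781) = (-321675 + √(-6 + 3)*8188)*((-85 - 536) - 58781) = (-321675 + √(-3)*8188)*(-621 - 58781) = (-321675 + (I*√3)*8188)*(-59402) = (-321675 + 8188*I*√3)*(-59402) = 19108138350 - 486383576*I*√3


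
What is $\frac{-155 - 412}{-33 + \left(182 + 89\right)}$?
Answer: $- \frac{81}{34} \approx -2.3824$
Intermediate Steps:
$\frac{-155 - 412}{-33 + \left(182 + 89\right)} = - \frac{567}{-33 + 271} = - \frac{567}{238} = \left(-567\right) \frac{1}{238} = - \frac{81}{34}$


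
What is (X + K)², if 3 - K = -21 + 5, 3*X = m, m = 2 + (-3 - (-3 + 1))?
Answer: 3364/9 ≈ 373.78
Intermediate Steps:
m = 1 (m = 2 + (-3 - 1*(-2)) = 2 + (-3 + 2) = 2 - 1 = 1)
X = ⅓ (X = (⅓)*1 = ⅓ ≈ 0.33333)
K = 19 (K = 3 - (-21 + 5) = 3 - 1*(-16) = 3 + 16 = 19)
(X + K)² = (⅓ + 19)² = (58/3)² = 3364/9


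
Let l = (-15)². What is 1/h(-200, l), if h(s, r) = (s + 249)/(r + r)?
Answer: 450/49 ≈ 9.1837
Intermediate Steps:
l = 225
h(s, r) = (249 + s)/(2*r) (h(s, r) = (249 + s)/((2*r)) = (249 + s)*(1/(2*r)) = (249 + s)/(2*r))
1/h(-200, l) = 1/((½)*(249 - 200)/225) = 1/((½)*(1/225)*49) = 1/(49/450) = 450/49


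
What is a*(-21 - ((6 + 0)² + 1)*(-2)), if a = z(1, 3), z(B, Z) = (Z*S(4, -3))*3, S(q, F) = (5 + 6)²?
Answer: 57717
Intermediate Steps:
S(q, F) = 121 (S(q, F) = 11² = 121)
z(B, Z) = 363*Z (z(B, Z) = (Z*121)*3 = (121*Z)*3 = 363*Z)
a = 1089 (a = 363*3 = 1089)
a*(-21 - ((6 + 0)² + 1)*(-2)) = 1089*(-21 - ((6 + 0)² + 1)*(-2)) = 1089*(-21 - (6² + 1)*(-2)) = 1089*(-21 - (36 + 1)*(-2)) = 1089*(-21 - 37*(-2)) = 1089*(-21 - 1*(-74)) = 1089*(-21 + 74) = 1089*53 = 57717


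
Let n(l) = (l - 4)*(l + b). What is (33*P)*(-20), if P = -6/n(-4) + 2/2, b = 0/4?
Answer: -2145/4 ≈ -536.25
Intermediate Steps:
b = 0 (b = 0*(¼) = 0)
n(l) = l*(-4 + l) (n(l) = (l - 4)*(l + 0) = (-4 + l)*l = l*(-4 + l))
P = 13/16 (P = -6*(-1/(4*(-4 - 4))) + 2/2 = -6/((-4*(-8))) + 2*(½) = -6/32 + 1 = -6*1/32 + 1 = -3/16 + 1 = 13/16 ≈ 0.81250)
(33*P)*(-20) = (33*(13/16))*(-20) = (429/16)*(-20) = -2145/4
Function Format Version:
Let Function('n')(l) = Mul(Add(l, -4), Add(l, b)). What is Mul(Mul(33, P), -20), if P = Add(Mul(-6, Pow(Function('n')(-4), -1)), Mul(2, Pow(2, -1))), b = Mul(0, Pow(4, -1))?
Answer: Rational(-2145, 4) ≈ -536.25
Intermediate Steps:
b = 0 (b = Mul(0, Rational(1, 4)) = 0)
Function('n')(l) = Mul(l, Add(-4, l)) (Function('n')(l) = Mul(Add(l, -4), Add(l, 0)) = Mul(Add(-4, l), l) = Mul(l, Add(-4, l)))
P = Rational(13, 16) (P = Add(Mul(-6, Pow(Mul(-4, Add(-4, -4)), -1)), Mul(2, Pow(2, -1))) = Add(Mul(-6, Pow(Mul(-4, -8), -1)), Mul(2, Rational(1, 2))) = Add(Mul(-6, Pow(32, -1)), 1) = Add(Mul(-6, Rational(1, 32)), 1) = Add(Rational(-3, 16), 1) = Rational(13, 16) ≈ 0.81250)
Mul(Mul(33, P), -20) = Mul(Mul(33, Rational(13, 16)), -20) = Mul(Rational(429, 16), -20) = Rational(-2145, 4)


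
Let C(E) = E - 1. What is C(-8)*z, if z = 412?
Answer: -3708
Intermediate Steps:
C(E) = -1 + E
C(-8)*z = (-1 - 8)*412 = -9*412 = -3708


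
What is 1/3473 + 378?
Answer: 1312795/3473 ≈ 378.00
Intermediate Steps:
1/3473 + 378 = 1312795/3473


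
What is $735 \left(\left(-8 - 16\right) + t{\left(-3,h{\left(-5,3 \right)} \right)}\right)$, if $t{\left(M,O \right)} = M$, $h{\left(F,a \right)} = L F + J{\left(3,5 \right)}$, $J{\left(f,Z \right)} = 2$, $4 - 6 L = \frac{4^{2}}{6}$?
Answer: $-19845$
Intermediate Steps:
$L = \frac{2}{9}$ ($L = \frac{2}{3} - \frac{4^{2} \cdot \frac{1}{6}}{6} = \frac{2}{3} - \frac{16 \cdot \frac{1}{6}}{6} = \frac{2}{3} - \frac{4}{9} = \frac{2}{9} \approx 0.22222$)
$h{\left(F,a \right)} = 2 + \frac{2 F}{9}$ ($h{\left(F,a \right)} = \frac{2 F}{9} + 2 = 2 + \frac{2 F}{9}$)
$735 \left(\left(-8 - 16\right) + t{\left(-3,h{\left(-5,3 \right)} \right)}\right) = 735 \left(\left(-8 - 16\right) - 3\right) = 735 \left(-24 - 3\right) = 735 \left(-27\right) = -19845$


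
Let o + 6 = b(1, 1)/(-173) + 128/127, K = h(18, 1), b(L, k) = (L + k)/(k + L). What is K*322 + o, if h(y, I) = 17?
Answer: 120159445/21971 ≈ 5469.0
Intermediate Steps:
b(L, k) = 1 (b(L, k) = (L + k)/(L + k) = 1)
K = 17
o = -109809/21971 (o = -6 + (1/(-173) + 128/127) = -6 + (1*(-1/173) + 128*(1/127)) = -6 + (-1/173 + 128/127) = -6 + 22017/21971 = -109809/21971 ≈ -4.9979)
K*322 + o = 17*322 - 109809/21971 = 5474 - 109809/21971 = 120159445/21971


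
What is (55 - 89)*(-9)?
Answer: 306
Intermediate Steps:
(55 - 89)*(-9) = -34*(-9) = 306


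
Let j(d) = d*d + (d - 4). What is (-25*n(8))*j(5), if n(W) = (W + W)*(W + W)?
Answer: -166400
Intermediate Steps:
n(W) = 4*W² (n(W) = (2*W)*(2*W) = 4*W²)
j(d) = -4 + d + d² (j(d) = d² + (-4 + d) = -4 + d + d²)
(-25*n(8))*j(5) = (-100*8²)*(-4 + 5 + 5²) = (-100*64)*(-4 + 5 + 25) = -25*256*26 = -6400*26 = -166400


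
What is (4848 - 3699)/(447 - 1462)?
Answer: -1149/1015 ≈ -1.1320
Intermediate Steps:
(4848 - 3699)/(447 - 1462) = 1149/(-1015) = 1149*(-1/1015) = -1149/1015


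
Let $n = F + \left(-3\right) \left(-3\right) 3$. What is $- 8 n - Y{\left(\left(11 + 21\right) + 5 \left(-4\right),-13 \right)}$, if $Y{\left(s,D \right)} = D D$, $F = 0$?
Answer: $-385$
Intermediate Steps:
$n = 27$ ($n = 0 + \left(-3\right) \left(-3\right) 3 = 0 + 9 \cdot 3 = 0 + 27 = 27$)
$Y{\left(s,D \right)} = D^{2}$
$- 8 n - Y{\left(\left(11 + 21\right) + 5 \left(-4\right),-13 \right)} = \left(-8\right) 27 - \left(-13\right)^{2} = -216 - 169 = -385$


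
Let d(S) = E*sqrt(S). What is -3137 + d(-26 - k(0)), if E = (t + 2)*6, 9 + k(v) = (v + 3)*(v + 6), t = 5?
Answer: -3137 + 42*I*sqrt(35) ≈ -3137.0 + 248.48*I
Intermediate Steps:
k(v) = -9 + (3 + v)*(6 + v) (k(v) = -9 + (v + 3)*(v + 6) = -9 + (3 + v)*(6 + v))
E = 42 (E = (5 + 2)*6 = 7*6 = 42)
d(S) = 42*sqrt(S)
-3137 + d(-26 - k(0)) = -3137 + 42*sqrt(-26 - (9 + 0**2 + 9*0)) = -3137 + 42*sqrt(-26 - (9 + 0 + 0)) = -3137 + 42*sqrt(-26 - 1*9) = -3137 + 42*sqrt(-26 - 9) = -3137 + 42*sqrt(-35) = -3137 + 42*(I*sqrt(35)) = -3137 + 42*I*sqrt(35)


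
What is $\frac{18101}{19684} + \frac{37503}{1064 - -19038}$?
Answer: $\frac{29001983}{10412836} \approx 2.7852$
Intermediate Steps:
$\frac{18101}{19684} + \frac{37503}{1064 - -19038} = 18101 \cdot \frac{1}{19684} + \frac{37503}{1064 + 19038} = \frac{18101}{19684} + \frac{37503}{20102} = \frac{29001983}{10412836}$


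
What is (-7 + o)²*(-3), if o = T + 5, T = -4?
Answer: -108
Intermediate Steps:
o = 1 (o = -4 + 5 = 1)
(-7 + o)²*(-3) = (-7 + 1)²*(-3) = (-6)²*(-3) = 36*(-3) = -108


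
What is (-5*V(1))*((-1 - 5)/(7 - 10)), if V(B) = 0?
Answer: 0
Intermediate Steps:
(-5*V(1))*((-1 - 5)/(7 - 10)) = (-5*0)*((-1 - 5)/(7 - 10)) = 0*(-6/(-3)) = 0*(-6*(-1/3)) = 0*2 = 0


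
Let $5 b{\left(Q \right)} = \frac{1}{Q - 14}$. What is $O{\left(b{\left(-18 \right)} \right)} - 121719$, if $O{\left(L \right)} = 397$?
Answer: $-121322$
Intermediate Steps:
$b{\left(Q \right)} = \frac{1}{5 \left(-14 + Q\right)}$ ($b{\left(Q \right)} = \frac{1}{5 \left(Q - 14\right)} = \frac{1}{5 \left(-14 + Q\right)}$)
$O{\left(b{\left(-18 \right)} \right)} - 121719 = 397 - 121719 = -121322$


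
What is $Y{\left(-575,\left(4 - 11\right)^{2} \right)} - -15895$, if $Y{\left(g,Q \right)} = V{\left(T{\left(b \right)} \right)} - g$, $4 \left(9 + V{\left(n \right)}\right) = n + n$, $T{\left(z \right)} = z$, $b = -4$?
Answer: $16459$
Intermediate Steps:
$V{\left(n \right)} = -9 + \frac{n}{2}$ ($V{\left(n \right)} = -9 + \frac{n + n}{4} = -9 + \frac{2 n}{4} = -9 + \frac{n}{2}$)
$Y{\left(g,Q \right)} = -11 - g$ ($Y{\left(g,Q \right)} = \left(-9 + \frac{1}{2} \left(-4\right)\right) - g = \left(-9 - 2\right) - g = -11 - g$)
$Y{\left(-575,\left(4 - 11\right)^{2} \right)} - -15895 = \left(-11 - -575\right) - -15895 = \left(-11 + 575\right) + 15895 = 564 + 15895 = 16459$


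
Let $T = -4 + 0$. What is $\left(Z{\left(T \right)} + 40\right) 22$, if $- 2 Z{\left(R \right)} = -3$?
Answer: $913$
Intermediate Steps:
$T = -4$
$Z{\left(R \right)} = \frac{3}{2}$ ($Z{\left(R \right)} = \left(- \frac{1}{2}\right) \left(-3\right) = \frac{3}{2}$)
$\left(Z{\left(T \right)} + 40\right) 22 = \left(\frac{3}{2} + 40\right) 22 = \frac{83}{2} \cdot 22 = 913$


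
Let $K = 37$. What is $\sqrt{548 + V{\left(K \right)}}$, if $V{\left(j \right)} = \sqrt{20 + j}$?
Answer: $\sqrt{548 + \sqrt{57}} \approx 23.57$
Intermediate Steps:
$\sqrt{548 + V{\left(K \right)}} = \sqrt{548 + \sqrt{20 + 37}} = \sqrt{548 + \sqrt{57}}$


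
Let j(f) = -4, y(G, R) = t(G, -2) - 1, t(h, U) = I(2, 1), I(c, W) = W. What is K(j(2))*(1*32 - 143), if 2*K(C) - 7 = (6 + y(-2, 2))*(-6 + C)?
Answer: 5883/2 ≈ 2941.5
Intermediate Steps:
t(h, U) = 1
y(G, R) = 0 (y(G, R) = 1 - 1 = 0)
K(C) = -29/2 + 3*C (K(C) = 7/2 + ((6 + 0)*(-6 + C))/2 = 7/2 + (6*(-6 + C))/2 = 7/2 + (-36 + 6*C)/2 = 7/2 + (-18 + 3*C) = -29/2 + 3*C)
K(j(2))*(1*32 - 143) = (-29/2 + 3*(-4))*(1*32 - 143) = (-29/2 - 12)*(32 - 143) = -53/2*(-111) = 5883/2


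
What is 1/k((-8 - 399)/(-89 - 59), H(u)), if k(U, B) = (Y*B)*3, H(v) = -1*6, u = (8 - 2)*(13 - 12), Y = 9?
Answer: -1/162 ≈ -0.0061728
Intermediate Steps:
u = 6 (u = 6*1 = 6)
H(v) = -6
k(U, B) = 27*B (k(U, B) = (9*B)*3 = 27*B)
1/k((-8 - 399)/(-89 - 59), H(u)) = 1/(27*(-6)) = 1/(-162) = -1/162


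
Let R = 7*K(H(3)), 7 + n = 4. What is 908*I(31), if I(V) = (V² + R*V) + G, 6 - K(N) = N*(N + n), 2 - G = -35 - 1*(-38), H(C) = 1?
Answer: 2447968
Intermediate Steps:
n = -3 (n = -7 + 4 = -3)
G = -1 (G = 2 - (-35 - 1*(-38)) = 2 - (-35 + 38) = 2 - 1*3 = 2 - 3 = -1)
K(N) = 6 - N*(-3 + N) (K(N) = 6 - N*(N - 3) = 6 - N*(-3 + N))
R = 56 (R = 7*(6 - 1*1² + 3*1) = 7*(6 - 1*1 + 3) = 7*(6 - 1 + 3) = 7*8 = 56)
I(V) = -1 + V² + 56*V (I(V) = (V² + 56*V) - 1 = -1 + V² + 56*V)
908*I(31) = 908*(-1 + 31² + 56*31) = 908*(-1 + 961 + 1736) = 908*2696 = 2447968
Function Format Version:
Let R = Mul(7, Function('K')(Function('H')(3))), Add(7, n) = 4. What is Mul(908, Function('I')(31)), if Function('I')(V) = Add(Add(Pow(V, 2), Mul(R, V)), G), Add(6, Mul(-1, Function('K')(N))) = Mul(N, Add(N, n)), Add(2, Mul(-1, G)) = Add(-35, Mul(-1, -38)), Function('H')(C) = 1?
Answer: 2447968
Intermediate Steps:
n = -3 (n = Add(-7, 4) = -3)
G = -1 (G = Add(2, Mul(-1, Add(-35, Mul(-1, -38)))) = Add(2, Mul(-1, Add(-35, 38))) = Add(2, Mul(-1, 3)) = Add(2, -3) = -1)
Function('K')(N) = Add(6, Mul(-1, N, Add(-3, N))) (Function('K')(N) = Add(6, Mul(-1, Mul(N, Add(N, -3)))) = Add(6, Mul(-1, Mul(N, Add(-3, N)))) = Add(6, Mul(-1, N, Add(-3, N))))
R = 56 (R = Mul(7, Add(6, Mul(-1, Pow(1, 2)), Mul(3, 1))) = Mul(7, Add(6, Mul(-1, 1), 3)) = Mul(7, Add(6, -1, 3)) = Mul(7, 8) = 56)
Function('I')(V) = Add(-1, Pow(V, 2), Mul(56, V)) (Function('I')(V) = Add(Add(Pow(V, 2), Mul(56, V)), -1) = Add(-1, Pow(V, 2), Mul(56, V)))
Mul(908, Function('I')(31)) = Mul(908, Add(-1, Pow(31, 2), Mul(56, 31))) = Mul(908, Add(-1, 961, 1736)) = Mul(908, 2696) = 2447968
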